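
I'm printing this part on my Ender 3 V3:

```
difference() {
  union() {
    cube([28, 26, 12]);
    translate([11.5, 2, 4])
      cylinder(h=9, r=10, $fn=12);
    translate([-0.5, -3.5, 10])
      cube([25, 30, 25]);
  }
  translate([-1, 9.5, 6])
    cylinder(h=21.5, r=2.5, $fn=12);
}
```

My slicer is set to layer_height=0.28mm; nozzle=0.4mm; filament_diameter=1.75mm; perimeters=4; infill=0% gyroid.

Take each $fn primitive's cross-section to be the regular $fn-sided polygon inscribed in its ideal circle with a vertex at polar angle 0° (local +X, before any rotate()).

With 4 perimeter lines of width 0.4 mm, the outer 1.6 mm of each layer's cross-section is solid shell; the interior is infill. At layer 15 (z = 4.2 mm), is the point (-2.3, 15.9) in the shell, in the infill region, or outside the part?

At z = 4.2 mm: the 28×26 cube contributes its full rectangle; the cylinder at (11.5, 2): section is a regular 12-gon, circumradius r=10; the cube at (-0.5, -3.5) is absent (z outside [10, 35]); Combining (union): the regions partially overlap (shared area 188.93 mm²), so overlapping operands fuse into one piece — 1 connected region; the cylinder at (-1, 9.5) is not intersected at this z (z outside [6, 27.5]); Taking the first minus the rest: none of the subtracted shapes is present at this height, so the result so far is unchanged — 1 connected region. Overall, the cross-section is a single solid region. The nearest boundary edge runs (0.00, 0.00)→(0.00, 26.00); distance from the point to it = 2.30 mm. The point is not inside any of the regions above, so it lies outside the cross-section (2.30 mm from the nearest boundary).

outside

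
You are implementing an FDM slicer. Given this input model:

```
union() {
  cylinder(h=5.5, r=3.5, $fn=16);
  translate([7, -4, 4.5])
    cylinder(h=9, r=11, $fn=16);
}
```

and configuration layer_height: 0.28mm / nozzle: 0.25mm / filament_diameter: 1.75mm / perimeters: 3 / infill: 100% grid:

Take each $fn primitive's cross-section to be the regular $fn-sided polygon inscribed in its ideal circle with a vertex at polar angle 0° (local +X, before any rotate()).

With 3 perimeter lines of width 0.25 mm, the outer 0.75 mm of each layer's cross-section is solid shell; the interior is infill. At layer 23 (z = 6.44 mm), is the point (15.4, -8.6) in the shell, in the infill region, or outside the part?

At z = 6.44 mm: the cylinder is not intersected at this z (z outside [0, 5.5]); the r=11 cylinder at (7, -4) gives a regular 16-gon of circumradius 11 (constant along its height); Combining (union): only the r=11 cylinder at (7, -4) is present, so the union is just that shape — 1 connected region. Overall, the cross-section is a single solid region. The nearest boundary edge runs (14.78, -11.78)→(17.16, -8.21); distance from the point to it = 1.25 mm. The point is inside the cross-section and 1.25 mm from the nearest boundary — more than the 0.75 mm shell width (3 × 0.25), so it's in the infill interior.

infill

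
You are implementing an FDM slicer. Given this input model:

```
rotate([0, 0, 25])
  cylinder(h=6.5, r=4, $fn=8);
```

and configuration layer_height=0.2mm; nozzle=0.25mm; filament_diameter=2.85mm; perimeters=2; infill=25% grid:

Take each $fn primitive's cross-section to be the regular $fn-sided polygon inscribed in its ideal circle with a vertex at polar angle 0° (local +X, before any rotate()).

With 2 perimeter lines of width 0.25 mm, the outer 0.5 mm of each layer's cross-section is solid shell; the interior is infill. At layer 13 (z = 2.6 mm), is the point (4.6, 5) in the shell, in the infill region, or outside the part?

outside

At z = 2.6 mm: the r=4 cylinder gives a regular 8-gon of circumradius 4 (constant along its height); (rotated 25° about Z; rotation is an isometry so areas/perimeters/island counts are preserved). Overall, the cross-section is a single solid region. Undo the 25° rotation: the query point maps to (6.282, 2.587) in the un-rotated model frame. The nearest boundary edge runs (4.00, 0.00)→(2.83, 2.83); distance from the point to it = 3.10 mm. The point is not inside any of the regions above, so it lies outside the cross-section (3.10 mm from the nearest boundary).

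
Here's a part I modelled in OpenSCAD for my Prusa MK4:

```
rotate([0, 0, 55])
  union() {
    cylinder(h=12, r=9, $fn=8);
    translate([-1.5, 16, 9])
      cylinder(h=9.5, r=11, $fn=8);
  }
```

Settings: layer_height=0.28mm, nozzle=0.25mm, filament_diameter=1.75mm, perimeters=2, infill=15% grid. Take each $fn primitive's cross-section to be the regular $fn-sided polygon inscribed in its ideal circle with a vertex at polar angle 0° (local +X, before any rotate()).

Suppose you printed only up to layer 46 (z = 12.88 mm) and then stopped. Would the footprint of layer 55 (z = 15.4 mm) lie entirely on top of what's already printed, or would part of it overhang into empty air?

entirely on top

Compare the two slices. At z = 12.88: the cylinder does not reach this height (z outside [0, 12]); the r=11 cylinder at (-1.5, 16) gives a regular 8-gon of circumradius 11 (constant along its height) (area = (8/2)·11.000²·sin(360°/8) = 342.24 mm²); Taking the union: only the r=11 cylinder at (-1.5, 16) is present, so the union is just that shape — area = 342.24 mm²; (whole slice rotated 55° about Z — lengths, areas and connectivity unchanged). At z = 15.4: the cylinder is absent (z outside [0, 12]); the r=11 cylinder at (-1.5, 16) gives a regular 8-gon of circumradius 11 (constant along its height) (area = (8/2)·11.000²·sin(360°/8) = 342.24 mm²); Combining (union): only the r=11 cylinder at (-1.5, 16) is present, so the union is just that shape — area = 342.24 mm²; (rotated 55° about Z; rotation is an isometry so areas/perimeters/island counts are preserved). Checking containment: the cross-section at z = 15.4 is a subset of the cross-section at z = 12.88.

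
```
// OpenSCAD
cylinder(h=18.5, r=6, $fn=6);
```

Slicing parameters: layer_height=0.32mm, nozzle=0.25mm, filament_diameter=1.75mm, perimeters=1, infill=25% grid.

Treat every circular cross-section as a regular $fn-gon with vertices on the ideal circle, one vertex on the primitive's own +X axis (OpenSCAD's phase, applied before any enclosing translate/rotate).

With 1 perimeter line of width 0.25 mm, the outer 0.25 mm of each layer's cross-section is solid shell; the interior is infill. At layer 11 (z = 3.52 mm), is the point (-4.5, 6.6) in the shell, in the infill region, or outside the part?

At z = 3.52 mm: the cylinder: section is a regular 6-gon, circumradius r=6. Overall, the cross-section is a single solid region. The nearest boundary edge runs (3.00, 5.20)→(-3.00, 5.20); distance from the point to it = 2.05 mm. The point is not inside any of the regions above, so it lies outside the cross-section (2.05 mm from the nearest boundary).

outside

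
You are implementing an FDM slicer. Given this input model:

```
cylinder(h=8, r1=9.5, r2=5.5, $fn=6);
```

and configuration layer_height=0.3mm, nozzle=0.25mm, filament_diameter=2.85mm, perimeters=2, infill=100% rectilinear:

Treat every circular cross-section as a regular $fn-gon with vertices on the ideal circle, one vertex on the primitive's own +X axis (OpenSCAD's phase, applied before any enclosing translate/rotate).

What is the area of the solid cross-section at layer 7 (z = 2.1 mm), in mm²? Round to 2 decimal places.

185.51 mm²

At z = 2.1 mm: the cone: at t=0.263 of its height the radius interpolates to r₁+(r₂−r₁)t = 8.450, giving a regular 6-gon of that circumradius (area = (6/2)·8.450²·sin(360°/6) = 185.51 mm²). Overall, the cross-section is a single solid region. Net area = 185.51 mm².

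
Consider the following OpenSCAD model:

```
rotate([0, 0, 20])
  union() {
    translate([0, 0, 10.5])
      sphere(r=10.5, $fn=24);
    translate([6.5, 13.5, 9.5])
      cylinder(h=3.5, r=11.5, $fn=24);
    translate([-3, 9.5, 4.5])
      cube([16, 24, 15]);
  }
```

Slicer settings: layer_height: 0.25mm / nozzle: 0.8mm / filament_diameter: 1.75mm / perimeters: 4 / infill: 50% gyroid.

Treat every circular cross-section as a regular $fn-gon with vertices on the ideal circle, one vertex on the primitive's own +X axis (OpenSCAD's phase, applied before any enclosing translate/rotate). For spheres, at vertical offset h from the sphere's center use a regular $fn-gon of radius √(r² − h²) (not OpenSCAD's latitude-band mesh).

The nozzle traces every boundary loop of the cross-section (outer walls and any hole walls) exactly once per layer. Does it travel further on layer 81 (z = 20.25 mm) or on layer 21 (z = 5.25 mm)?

Layer 81 (z = 20.25): the sphere: section is a regular 24-gon, circumradius = √(r²−h²) = √(10.5²−9.75²) = 3.897 (perimeter = 2·24·3.897·sin(180°/24) = 24.42 mm); the cylinder at (6.5, 13.5) is not intersected at this z (z outside [9.5, 13]); the cube at (-3, 9.5) does not reach this height (z outside [4.5, 19.5]); Combining (union): only the r=10.5 sphere is present, so the union is just that shape — boundary = 24.42 mm; (rotated 20° about Z; rotation is an isometry so areas/perimeters/island counts are preserved). So its perimeter = 24.42 mm. Layer 21 (z = 5.25): the r=10.5 sphere contributes a regular 24-gon of circumradius √(10.5²−5.25²) = 9.093 (perimeter = 2·24·9.093·sin(180°/24) = 56.97 mm); the cylinder at (6.5, 13.5) is not intersected at this z (z outside [9.5, 13]); the cube at (-3, 9.5) is present — its section is the full 16×24 rectangle (perimeter 80.00 mm); Merging all regions: the 2 present regions are separate (no shared area or edge), so areas and boundary lengths simply add and each stays a separate island — boundary = 136.97 mm; (whole slice rotated 20° about Z — lengths, areas and connectivity unchanged). So its perimeter = 136.97 mm. Layer 21 is larger (136.97 vs 24.42 mm).

layer 21 (z = 5.25 mm)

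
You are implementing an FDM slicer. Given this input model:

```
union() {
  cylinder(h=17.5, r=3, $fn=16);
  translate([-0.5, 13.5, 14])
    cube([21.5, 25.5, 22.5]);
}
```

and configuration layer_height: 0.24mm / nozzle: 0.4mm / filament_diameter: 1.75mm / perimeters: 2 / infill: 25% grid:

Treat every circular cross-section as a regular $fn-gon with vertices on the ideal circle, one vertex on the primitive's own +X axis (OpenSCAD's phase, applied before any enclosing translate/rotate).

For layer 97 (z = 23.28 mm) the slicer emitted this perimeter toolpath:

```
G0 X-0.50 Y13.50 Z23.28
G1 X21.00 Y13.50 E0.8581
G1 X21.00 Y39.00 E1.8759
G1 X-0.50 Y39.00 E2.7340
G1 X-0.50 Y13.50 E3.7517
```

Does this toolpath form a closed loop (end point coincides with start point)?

Start point (G0): (-0.50, 13.50). End point (last G1): the path returns to the start — closed.

yes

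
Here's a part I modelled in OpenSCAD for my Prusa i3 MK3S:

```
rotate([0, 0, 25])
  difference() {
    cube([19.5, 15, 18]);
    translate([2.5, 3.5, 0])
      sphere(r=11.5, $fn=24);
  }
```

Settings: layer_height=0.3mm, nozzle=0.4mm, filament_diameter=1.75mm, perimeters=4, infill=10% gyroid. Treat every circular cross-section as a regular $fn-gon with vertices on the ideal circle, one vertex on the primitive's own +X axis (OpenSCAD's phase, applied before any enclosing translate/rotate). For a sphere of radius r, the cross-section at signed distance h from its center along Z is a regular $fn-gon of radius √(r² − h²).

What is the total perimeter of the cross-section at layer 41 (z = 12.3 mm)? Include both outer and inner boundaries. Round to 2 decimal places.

69.00 mm

At z = 12.3 mm: the cube is present — its section is the full 19.5×15 rectangle (perimeter 69.00 mm); the sphere at (2.5, 3.5) does not reach this height (|z−center|=12.300 > r=11.5); Taking the first minus the rest: none of the subtracted shapes is present at this height, so the 19.5×15 cube is unchanged — boundary = 69.00 mm; (whole slice rotated 25° about Z — lengths, areas and connectivity unchanged). Overall, the cross-section is a single solid region. Total boundary length (outer) = 69.00 mm.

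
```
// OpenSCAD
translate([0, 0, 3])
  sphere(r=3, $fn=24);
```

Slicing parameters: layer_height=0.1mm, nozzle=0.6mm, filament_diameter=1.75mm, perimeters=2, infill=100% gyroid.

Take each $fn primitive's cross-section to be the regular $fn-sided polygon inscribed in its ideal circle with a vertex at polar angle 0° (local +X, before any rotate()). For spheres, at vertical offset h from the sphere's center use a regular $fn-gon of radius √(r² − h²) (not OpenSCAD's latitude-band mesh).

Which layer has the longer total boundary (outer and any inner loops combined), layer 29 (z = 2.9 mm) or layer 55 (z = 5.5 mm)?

Layer 29 (z = 2.9): the sphere: section is a regular 24-gon, circumradius = √(r²−h²) = √(3²−0.1²) = 2.998 (perimeter = 2·24·2.998·sin(180°/24) = 18.79 mm). So its perimeter = 18.79 mm. Layer 55 (z = 5.5): the r=3 sphere contributes a regular 24-gon of circumradius √(3²−2.5²) = 1.658 (perimeter = 2·24·1.658·sin(180°/24) = 10.39 mm). So its perimeter = 10.39 mm. Layer 29 is larger (18.79 vs 10.39 mm).

layer 29 (z = 2.9 mm)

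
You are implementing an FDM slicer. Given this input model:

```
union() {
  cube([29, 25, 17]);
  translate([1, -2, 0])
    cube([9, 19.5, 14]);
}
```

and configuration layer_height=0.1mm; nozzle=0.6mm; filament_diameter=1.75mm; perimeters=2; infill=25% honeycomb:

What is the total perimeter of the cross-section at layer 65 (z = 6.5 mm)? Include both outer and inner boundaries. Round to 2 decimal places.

112.00 mm

At z = 6.5 mm: the cube (footprint 29×25) is included at this height (perimeter 108.00 mm); the 9×19.5 cube at (1, -2) contributes its full rectangle (perimeter 57.00 mm); Combining (union): the regions partially overlap (shared area 157.50 mm²), so the edge portions inside another operand are dropped and the merged outline is re-measured after clipping — boundary = 112.00 mm. Overall, the cross-section is a single solid region. Total boundary length (outer) = 112.00 mm.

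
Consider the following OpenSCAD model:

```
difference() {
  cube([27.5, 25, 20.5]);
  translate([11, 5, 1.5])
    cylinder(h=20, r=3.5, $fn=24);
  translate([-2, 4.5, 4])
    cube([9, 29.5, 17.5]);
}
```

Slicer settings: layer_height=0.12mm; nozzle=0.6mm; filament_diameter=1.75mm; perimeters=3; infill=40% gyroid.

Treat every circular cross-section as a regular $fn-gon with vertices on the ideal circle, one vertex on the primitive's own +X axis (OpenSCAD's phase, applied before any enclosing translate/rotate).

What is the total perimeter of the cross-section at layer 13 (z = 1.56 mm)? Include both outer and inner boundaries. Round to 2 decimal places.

126.93 mm

At z = 1.56 mm: the 27.5×25 cube contributes its full rectangle (perimeter 105.00 mm); the cylinder at (11, 5): section is a regular 24-gon, circumradius r=3.5 (perimeter = 2·24·3.500·sin(180°/24) = 21.93 mm); the cube at (-2, 4.5) is absent (z outside [4, 21.5]); Taking the first minus the rest: starting from the 27.5×25 cube, the r=3.5 cylinder at (11, 5) lies wholly inside it (removes its full 38.05 mm² and its 21.93 mm outline becomes a hole wall) — boundary (outer + 1 inner loop) = 126.93 mm. Overall, the cross-section is one region with 1 hole. Total boundary length (outer + inner) = 126.93 mm.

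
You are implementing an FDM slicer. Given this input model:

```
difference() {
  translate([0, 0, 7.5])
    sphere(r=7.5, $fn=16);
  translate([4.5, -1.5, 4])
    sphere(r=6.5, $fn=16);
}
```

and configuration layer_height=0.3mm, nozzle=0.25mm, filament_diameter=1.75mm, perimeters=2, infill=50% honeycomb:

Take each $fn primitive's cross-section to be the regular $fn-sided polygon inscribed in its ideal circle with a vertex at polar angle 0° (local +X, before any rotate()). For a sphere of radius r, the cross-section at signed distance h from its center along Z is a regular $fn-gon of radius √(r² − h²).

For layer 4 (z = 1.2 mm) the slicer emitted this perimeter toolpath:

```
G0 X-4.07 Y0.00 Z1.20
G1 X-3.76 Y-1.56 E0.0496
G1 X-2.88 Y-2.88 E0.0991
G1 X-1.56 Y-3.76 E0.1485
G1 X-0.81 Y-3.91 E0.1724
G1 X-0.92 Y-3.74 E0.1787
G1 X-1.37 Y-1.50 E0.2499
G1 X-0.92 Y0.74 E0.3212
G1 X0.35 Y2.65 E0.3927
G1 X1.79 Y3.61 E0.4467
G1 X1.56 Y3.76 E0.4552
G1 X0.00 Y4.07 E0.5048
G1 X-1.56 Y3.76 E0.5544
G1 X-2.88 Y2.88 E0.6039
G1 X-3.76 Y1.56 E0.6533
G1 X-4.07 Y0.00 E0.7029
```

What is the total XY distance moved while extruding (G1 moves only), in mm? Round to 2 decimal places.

Sum the Euclidean lengths of each G1 segment: total = 22.54 mm.

22.54 mm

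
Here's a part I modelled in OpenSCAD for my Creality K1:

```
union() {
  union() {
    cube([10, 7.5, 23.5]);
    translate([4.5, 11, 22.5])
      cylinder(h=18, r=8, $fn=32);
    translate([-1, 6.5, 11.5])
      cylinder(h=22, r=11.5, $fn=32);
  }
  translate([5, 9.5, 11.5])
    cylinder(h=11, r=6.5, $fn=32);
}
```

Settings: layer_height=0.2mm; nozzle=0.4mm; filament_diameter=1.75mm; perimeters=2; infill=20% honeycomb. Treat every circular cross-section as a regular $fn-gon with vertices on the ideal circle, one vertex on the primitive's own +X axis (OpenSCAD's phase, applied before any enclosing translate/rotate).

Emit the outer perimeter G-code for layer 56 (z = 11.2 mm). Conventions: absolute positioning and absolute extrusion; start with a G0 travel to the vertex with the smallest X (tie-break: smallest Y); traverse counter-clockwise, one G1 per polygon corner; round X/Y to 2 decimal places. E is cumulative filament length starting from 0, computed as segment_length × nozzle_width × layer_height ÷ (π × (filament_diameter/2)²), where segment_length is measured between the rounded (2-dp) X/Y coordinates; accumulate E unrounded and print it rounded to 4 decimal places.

At z = 11.2 mm: the 10×7.5 cube contributes its full rectangle; the cylinder at (4.5, 11) does not reach this height (z outside [22.5, 40.5]); the cylinder at (-1, 6.5) is absent (z outside [11.5, 33.5]); Merging all regions: only the 10×7.5 cube is present, so the union is just that shape — 1 connected region; the cylinder at (5, 9.5) is absent (z outside [11.5, 22.5]); Merging all regions: only the result so far is present, so the union is just that shape — 1 connected region. The outline is a single polygon with 4 vertices. Extrusion per mm of travel: 0.4 × 0.2 / (π × 0.875²) = 0.033260. Accumulating E over each segment gives final E = 1.1641.

G0 X0.00 Y0.00 Z11.20
G1 X10.00 Y0.00 E0.3326
G1 X10.00 Y7.50 E0.5821
G1 X0.00 Y7.50 E0.9147
G1 X0.00 Y0.00 E1.1641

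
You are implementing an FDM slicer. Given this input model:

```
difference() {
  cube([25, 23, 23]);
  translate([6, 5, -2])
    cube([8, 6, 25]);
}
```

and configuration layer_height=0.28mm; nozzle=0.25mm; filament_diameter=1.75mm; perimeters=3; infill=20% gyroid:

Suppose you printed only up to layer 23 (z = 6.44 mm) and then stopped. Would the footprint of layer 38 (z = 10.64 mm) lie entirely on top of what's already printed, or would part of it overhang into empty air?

entirely on top

Compare the two slices. At z = 6.44: the cube is present — its section is the full 25×23 rectangle (area 575.00 mm²); the cube at (6, 5) (footprint 8×6) is included at this height (area 48.00 mm²); Taking the first minus the rest: starting from the 25×23 cube (575.00 mm²), the 8×6 cube at (6, 5) lies wholly inside it (removes its full 48.00 mm² and its 28.00 mm outline becomes a hole wall) — area = 527.00 mm². At z = 10.64: the cube is present — its section is the full 25×23 rectangle (area 575.00 mm²); the 8×6 cube at (6, 5) contributes its full rectangle (area 48.00 mm²); Taking the first minus the rest: starting from the 25×23 cube (575.00 mm²), the 8×6 cube at (6, 5) lies wholly inside it (removes its full 48.00 mm² and its 28.00 mm outline becomes a hole wall) — area = 527.00 mm². Checking containment: the cross-section at z = 10.64 is a subset of the cross-section at z = 6.44.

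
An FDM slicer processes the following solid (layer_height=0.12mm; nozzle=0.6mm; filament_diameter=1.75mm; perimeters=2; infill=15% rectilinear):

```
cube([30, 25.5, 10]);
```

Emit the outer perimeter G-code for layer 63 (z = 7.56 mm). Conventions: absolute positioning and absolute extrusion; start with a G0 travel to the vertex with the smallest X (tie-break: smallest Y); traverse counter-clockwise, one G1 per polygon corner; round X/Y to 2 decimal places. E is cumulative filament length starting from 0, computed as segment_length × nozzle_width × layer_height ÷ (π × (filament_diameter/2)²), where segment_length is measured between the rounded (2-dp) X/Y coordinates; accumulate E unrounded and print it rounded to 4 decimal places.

At z = 7.56 mm: the cube is present — its section is the full 30×25.5 rectangle. The outline is a single polygon with 4 vertices. Extrusion per mm of travel: 0.6 × 0.12 / (π × 0.875²) = 0.029934. Accumulating E over each segment gives final E = 3.3227.

G0 X0.00 Y0.00 Z7.56
G1 X30.00 Y0.00 E0.8980
G1 X30.00 Y25.50 E1.6613
G1 X0.00 Y25.50 E2.5594
G1 X0.00 Y0.00 E3.3227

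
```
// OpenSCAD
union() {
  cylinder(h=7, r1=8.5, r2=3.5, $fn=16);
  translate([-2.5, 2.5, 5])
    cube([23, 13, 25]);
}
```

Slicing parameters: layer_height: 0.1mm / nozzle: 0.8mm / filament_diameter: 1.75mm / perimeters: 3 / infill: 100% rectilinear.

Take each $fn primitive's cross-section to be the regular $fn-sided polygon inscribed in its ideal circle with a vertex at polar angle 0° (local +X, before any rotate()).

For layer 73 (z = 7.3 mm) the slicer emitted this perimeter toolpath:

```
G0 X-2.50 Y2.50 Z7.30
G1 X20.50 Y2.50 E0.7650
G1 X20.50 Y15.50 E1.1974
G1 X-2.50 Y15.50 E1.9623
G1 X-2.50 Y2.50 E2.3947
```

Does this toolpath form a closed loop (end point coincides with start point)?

Start point (G0): (-2.50, 2.50). End point (last G1): the path returns to the start — closed.

yes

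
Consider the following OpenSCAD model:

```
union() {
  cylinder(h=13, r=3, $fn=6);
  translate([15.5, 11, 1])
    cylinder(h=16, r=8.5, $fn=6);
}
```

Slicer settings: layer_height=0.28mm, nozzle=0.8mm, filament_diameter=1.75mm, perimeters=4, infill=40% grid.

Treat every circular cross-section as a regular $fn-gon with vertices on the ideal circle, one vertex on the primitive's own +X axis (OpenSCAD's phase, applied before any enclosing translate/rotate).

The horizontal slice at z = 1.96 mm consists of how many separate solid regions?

2

At z = 1.96 mm: the r=3 cylinder gives a regular 6-gon of circumradius 3 (constant along its height); the r=8.5 cylinder at (15.5, 11) contributes a regular 6-gon of circumradius 8.5; Merging all regions: the 2 present regions are separate (no shared area or edge), so areas and boundary lengths simply add and each stays a separate island — 2 connected regions. The result has 2 disconnected regions.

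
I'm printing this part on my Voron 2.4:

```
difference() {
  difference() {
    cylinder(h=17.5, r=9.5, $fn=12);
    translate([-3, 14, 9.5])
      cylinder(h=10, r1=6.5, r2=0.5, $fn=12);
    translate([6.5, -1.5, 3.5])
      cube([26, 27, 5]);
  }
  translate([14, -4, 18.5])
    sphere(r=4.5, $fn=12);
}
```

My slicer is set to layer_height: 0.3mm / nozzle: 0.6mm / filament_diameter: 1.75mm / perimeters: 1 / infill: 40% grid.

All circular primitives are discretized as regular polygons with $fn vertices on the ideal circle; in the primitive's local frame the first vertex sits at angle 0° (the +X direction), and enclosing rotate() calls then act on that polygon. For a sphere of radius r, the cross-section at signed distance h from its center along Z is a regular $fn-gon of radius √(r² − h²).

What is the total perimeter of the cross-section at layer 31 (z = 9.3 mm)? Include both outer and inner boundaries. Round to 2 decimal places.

59.01 mm

At z = 9.3 mm: the r=9.5 cylinder contributes a regular 12-gon of circumradius 9.5 (perimeter = 2·12·9.500·sin(180°/12) = 59.01 mm); the cone at (-3, 14) is absent (z outside [9.5, 19.5]); the cube at (6.5, -1.5) is absent (z outside [3.5, 8.5]); Subtracting the remaining from the first: none of the subtracted shapes is present at this height, so the r=9.5 cylinder is unchanged — boundary = 59.01 mm; the sphere at (14, -4) is not intersected at this z (|z−center|=9.200 > r=4.5); Taking the first minus the rest: none of the subtracted shapes is present at this height, so that combined region is unchanged — boundary = 59.01 mm. Overall, the cross-section is a single solid region. Total boundary length (outer) = 59.01 mm.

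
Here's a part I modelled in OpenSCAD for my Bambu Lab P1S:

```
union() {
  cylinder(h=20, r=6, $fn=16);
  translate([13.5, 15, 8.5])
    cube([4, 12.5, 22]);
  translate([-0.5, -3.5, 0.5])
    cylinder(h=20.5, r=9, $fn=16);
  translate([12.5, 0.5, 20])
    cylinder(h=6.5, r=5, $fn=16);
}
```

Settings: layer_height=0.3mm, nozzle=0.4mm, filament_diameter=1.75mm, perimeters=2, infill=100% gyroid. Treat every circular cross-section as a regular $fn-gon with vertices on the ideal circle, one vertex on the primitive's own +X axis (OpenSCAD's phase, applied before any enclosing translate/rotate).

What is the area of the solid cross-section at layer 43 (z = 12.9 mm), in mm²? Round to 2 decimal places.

At z = 12.9 mm: the r=6 cylinder contributes a regular 16-gon of circumradius 6 (area = (16/2)·6.000²·sin(360°/16) = 110.21 mm²); the cube at (13.5, 15) (footprint 4×12.5) is included at this height (area 50.00 mm²); the cylinder at (-0.5, -3.5): section is a regular 16-gon, circumradius r=9 (area = (16/2)·9.000²·sin(360°/16) = 247.98 mm²); the cylinder at (12.5, 0.5) is not intersected at this z (z outside [20, 26.5]); Taking the union: the regions partially overlap — summed areas 408.19 mm² minus the doubly-counted overlap 106.97 mm² gives 301.22 mm² — area = 301.22 mm². Overall, the cross-section has 2 separate islands. Net area = 301.22 mm².

301.22 mm²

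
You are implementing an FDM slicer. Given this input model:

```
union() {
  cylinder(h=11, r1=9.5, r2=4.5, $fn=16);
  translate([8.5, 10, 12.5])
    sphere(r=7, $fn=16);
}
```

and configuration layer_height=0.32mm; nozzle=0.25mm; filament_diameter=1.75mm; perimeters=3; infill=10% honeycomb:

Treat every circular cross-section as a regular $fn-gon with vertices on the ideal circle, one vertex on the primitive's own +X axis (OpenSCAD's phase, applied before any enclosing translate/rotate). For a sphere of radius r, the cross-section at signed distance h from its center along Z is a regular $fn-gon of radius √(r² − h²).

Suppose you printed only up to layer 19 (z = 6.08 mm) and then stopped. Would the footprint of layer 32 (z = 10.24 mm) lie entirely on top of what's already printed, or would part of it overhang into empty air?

part overhangs

Compare the two slices. At z = 6.08: the cone contributes a regular 16-gon of circumradius 6.736 (interpolated between r1=9.5 and r2=4.5 at t=0.553) (area = (16/2)·6.736²·sin(360°/16) = 138.93 mm²); the sphere at (8.5, 10): section is a regular 16-gon, circumradius = √(r²−h²) = √(7²−6.42²) = 2.790 (area = (16/2)·2.790²·sin(360°/16) = 23.83 mm²); Combining (union): the 2 present regions are separate (no shared area or edge), so areas and boundary lengths simply add and each stays a separate island — area = 162.75 mm². At z = 10.24: the cone contributes a regular 16-gon of circumradius 4.845 (interpolated between r1=9.5 and r2=4.5 at t=0.931) (area = (16/2)·4.845²·sin(360°/16) = 71.88 mm²); the r=7 sphere at (8.5, 10) slices to a regular 16-gon of circumradius 6.625 (√(r²−h²) with h=2.26 from center) (area = (16/2)·6.625²·sin(360°/16) = 134.38 mm²); Taking the union: the 2 present regions are separate (no shared area or edge), so areas and boundary lengths simply add and each stays a separate island — area = 206.25 mm². Checking containment: at z = 10.24 the cross-section extends beyond the z = 6.08 cross-section by about 110.46 mm².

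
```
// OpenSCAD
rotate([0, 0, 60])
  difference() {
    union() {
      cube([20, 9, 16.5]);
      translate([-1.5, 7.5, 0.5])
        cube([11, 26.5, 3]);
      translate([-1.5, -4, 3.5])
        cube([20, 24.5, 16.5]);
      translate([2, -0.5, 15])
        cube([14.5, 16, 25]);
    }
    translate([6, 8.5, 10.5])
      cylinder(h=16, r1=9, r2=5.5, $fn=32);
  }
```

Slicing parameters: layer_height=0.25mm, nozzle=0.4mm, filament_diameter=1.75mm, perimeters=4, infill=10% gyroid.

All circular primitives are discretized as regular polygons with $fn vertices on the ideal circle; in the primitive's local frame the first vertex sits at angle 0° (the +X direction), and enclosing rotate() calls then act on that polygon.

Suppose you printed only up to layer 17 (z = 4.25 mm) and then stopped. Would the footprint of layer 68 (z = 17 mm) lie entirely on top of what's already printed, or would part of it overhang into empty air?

entirely on top

Compare the two slices. At z = 4.25: the cube is present — its section is the full 20×9 rectangle (area 180.00 mm²); the cube at (-1.5, 7.5) is absent (z outside [0.5, 3.5]); the cube at (-1.5, -4) (footprint 20×24.5) is included at this height (area 490.00 mm²); the cube at (2, -0.5) does not reach this height (z outside [15, 40]); Combining (union): the regions partially overlap — summed areas 670.00 mm² minus the doubly-counted overlap 166.50 mm² gives 503.50 mm² — area = 503.50 mm²; the cone at (6, 8.5) is absent (z outside [10.5, 26.5]); Subtracting the remaining from the first: none of the subtracted shapes is present at this height, so that combined region is unchanged — area = 503.50 mm²; (rotated 60° about Z; rotation is an isometry so areas/perimeters/island counts are preserved). At z = 17: the cube is not intersected at this z (z outside [0, 16.5]); the cube at (-1.5, 7.5) is not intersected at this z (z outside [0.5, 3.5]); the 20×24.5 cube at (-1.5, -4) contributes its full rectangle (area 490.00 mm²); the cube at (2, -0.5) is present — its section is the full 14.5×16 rectangle (area 232.00 mm²); Combining (union): the 14.5×16 cube at (2, -0.5) lies entirely inside the 20×24.5 cube at (-1.5, -4), so the union is just the 20×24.5 cube at (-1.5, -4) — area = 490.00 mm²; the cone at (6, 8.5) contributes a regular 32-gon of circumradius 7.578 (interpolated between r1=9 and r2=5.5 at t=0.406) (area = (32/2)·7.578²·sin(360°/32) = 179.26 mm²); Taking the first minus the rest: starting from that combined region (490.00 mm²), the cone at (6, 8.5) partially overlaps it — only the 179.20 mm² overlap (of its 179.26 mm²) is removed, clipping the outline — area = 310.80 mm²; (rotated 60° about Z; rotation is an isometry so areas/perimeters/island counts are preserved). Checking containment: the cross-section at z = 17 is a subset of the cross-section at z = 4.25.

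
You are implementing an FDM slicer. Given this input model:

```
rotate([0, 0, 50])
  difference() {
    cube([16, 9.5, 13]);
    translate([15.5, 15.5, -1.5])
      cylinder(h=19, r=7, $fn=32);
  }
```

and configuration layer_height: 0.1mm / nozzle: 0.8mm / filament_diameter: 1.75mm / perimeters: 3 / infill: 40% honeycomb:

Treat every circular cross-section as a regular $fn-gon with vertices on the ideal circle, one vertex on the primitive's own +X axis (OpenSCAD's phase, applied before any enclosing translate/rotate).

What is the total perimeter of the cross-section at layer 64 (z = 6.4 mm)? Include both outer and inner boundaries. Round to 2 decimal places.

At z = 6.4 mm: the cube is present — its section is the full 16×9.5 rectangle (perimeter 51.00 mm); the r=7 cylinder at (15.5, 15.5) contributes a regular 32-gon of circumradius 7 (perimeter = 2·32·7.000·sin(180°/32) = 43.91 mm); After the difference (first − rest): starting from the 16×9.5 cube, the r=7 cylinder at (15.5, 15.5) partially overlaps it — only the 2.84 mm² overlap (of its 152.95 mm²) is removed, clipping the outline — boundary = 50.23 mm; (rotated 50° about Z; rotation is an isometry so areas/perimeters/island counts are preserved). Overall, the cross-section is a single solid region. Total boundary length (outer) = 50.23 mm.

50.23 mm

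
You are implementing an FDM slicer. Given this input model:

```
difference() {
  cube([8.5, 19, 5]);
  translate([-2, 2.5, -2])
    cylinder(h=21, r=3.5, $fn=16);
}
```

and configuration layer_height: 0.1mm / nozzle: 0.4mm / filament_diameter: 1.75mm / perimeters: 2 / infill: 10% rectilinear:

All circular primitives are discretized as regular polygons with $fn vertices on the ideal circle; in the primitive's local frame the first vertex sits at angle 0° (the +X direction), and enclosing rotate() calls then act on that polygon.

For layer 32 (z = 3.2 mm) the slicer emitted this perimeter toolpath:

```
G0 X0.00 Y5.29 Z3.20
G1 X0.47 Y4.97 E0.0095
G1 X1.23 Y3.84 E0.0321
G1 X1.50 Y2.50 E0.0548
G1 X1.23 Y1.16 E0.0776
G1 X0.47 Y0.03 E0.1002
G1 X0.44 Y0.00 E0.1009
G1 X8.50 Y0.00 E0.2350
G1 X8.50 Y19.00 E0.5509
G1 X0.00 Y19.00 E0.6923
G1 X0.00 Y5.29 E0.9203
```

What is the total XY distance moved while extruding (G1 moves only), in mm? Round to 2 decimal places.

55.34 mm

Sum the Euclidean lengths of each G1 segment: total = 55.34 mm.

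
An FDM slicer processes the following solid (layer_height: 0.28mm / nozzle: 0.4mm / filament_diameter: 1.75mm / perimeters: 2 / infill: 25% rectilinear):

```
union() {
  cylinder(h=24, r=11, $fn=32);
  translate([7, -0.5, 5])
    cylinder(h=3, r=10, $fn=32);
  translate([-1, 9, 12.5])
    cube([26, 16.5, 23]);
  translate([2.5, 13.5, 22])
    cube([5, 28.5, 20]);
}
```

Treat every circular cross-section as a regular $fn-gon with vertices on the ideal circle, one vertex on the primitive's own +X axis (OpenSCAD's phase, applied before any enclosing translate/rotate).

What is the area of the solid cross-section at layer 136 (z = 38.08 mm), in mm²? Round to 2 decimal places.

At z = 38.08 mm: the cylinder is not intersected at this z (z outside [0, 24]); the cylinder at (7, -0.5) is absent (z outside [5, 8]); the cube at (-1, 9) is not intersected at this z (z outside [12.5, 35.5]); the cube at (2.5, 13.5) is present — its section is the full 5×28.5 rectangle (area 142.50 mm²); Combining (union): only the 5×28.5 cube at (2.5, 13.5) is present, so the union is just that shape — area = 142.50 mm². Overall, the cross-section is a single solid region. Net area = 142.50 mm².

142.50 mm²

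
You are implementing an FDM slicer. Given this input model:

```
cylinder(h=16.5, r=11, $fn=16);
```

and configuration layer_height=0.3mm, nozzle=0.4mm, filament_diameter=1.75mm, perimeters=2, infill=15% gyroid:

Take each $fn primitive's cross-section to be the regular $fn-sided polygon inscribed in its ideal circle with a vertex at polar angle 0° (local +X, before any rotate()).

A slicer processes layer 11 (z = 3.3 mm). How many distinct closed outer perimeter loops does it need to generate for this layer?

1

At z = 3.3 mm: the r=11 cylinder gives a regular 16-gon of circumradius 11 (constant along its height). The result has 1 disconnected region.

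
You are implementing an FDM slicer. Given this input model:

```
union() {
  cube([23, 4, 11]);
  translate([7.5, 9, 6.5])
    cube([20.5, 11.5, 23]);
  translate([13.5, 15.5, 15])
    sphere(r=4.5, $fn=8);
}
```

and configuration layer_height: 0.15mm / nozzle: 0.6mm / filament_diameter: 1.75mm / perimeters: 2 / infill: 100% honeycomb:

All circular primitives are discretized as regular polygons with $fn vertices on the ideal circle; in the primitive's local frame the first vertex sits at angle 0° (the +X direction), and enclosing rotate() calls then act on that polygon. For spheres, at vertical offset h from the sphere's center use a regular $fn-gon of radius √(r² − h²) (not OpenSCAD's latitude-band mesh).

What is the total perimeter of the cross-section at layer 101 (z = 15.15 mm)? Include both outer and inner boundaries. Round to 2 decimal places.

64.00 mm

At z = 15.15 mm: the cube does not reach this height (z outside [0, 11]); the 20.5×11.5 cube at (7.5, 9) contributes its full rectangle (perimeter 64.00 mm); the r=4.5 sphere at (13.5, 15.5) slices to a regular 8-gon of circumradius 4.497 (√(r²−h²) with h=0.15 from center) (perimeter = 2·8·4.497·sin(180°/8) = 27.54 mm); Merging all regions: the r=4.5 sphere at (13.5, 15.5) lies entirely inside the 20.5×11.5 cube at (7.5, 9), so the union is just the 20.5×11.5 cube at (7.5, 9) — boundary = 64.00 mm. Overall, the cross-section is a single solid region. Total boundary length (outer) = 64.00 mm.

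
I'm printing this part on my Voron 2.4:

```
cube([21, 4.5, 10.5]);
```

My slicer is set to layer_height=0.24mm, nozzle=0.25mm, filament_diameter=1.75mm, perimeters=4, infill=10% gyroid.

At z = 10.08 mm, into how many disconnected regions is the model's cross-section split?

At z = 10.08 mm: the cube (footprint 21×4.5) is included at this height. The result has 1 disconnected region.

1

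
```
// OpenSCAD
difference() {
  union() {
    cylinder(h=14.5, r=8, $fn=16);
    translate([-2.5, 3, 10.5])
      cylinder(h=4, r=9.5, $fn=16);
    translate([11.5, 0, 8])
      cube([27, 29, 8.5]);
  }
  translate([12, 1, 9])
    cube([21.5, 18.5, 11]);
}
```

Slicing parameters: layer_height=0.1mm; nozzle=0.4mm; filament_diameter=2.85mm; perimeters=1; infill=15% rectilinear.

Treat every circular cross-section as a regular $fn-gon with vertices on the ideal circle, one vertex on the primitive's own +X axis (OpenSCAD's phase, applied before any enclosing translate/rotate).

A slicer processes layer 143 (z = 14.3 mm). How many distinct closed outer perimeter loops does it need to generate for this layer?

2

At z = 14.3 mm: the r=8 cylinder gives a regular 16-gon of circumradius 8 (constant along its height); the cylinder at (-2.5, 3): section is a regular 16-gon, circumradius r=9.5; the 27×29 cube at (11.5, 0) contributes its full rectangle; Combining (union): the regions partially overlap (shared area 164.21 mm²), so overlapping operands fuse into one piece — 2 connected regions; the cube at (12, 1) is present — its section is the full 21.5×18.5 rectangle; Taking the first minus the rest: starting from the result so far, the 21.5×18.5 cube at (12, 1) lies wholly inside it (removes its full 397.75 mm² and its 80.00 mm outline becomes a hole wall) — 2 connected regions with 1 hole. The result has 2 disconnected regions.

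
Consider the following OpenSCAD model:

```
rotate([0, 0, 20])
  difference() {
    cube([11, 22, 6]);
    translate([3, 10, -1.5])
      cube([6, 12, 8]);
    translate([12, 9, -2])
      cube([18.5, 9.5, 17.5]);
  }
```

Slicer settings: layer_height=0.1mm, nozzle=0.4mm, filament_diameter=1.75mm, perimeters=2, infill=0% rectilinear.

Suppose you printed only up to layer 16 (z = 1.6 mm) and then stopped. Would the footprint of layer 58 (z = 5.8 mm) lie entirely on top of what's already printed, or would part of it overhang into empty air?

entirely on top

Compare the two slices. At z = 1.6: the cube (footprint 11×22) is included at this height (area 242.00 mm²); the cube at (3, 10) is present — its section is the full 6×12 rectangle (area 72.00 mm²); the 18.5×9.5 cube at (12, 9) contributes its full rectangle (area 175.75 mm²); After the difference (first − rest): starting from the 11×22 cube (242.00 mm²), the 6×12 cube at (3, 10) lies inside it touching the edge (removes its full 72.00 mm²); the 18.5×9.5 cube at (12, 9) misses the remaining region (no effect) — area = 170.00 mm²; (whole slice rotated 20° about Z — lengths, areas and connectivity unchanged). At z = 5.8: the cube (footprint 11×22) is included at this height (area 242.00 mm²); the cube at (3, 10) (footprint 6×12) is included at this height (area 72.00 mm²); the cube at (12, 9) (footprint 18.5×9.5) is included at this height (area 175.75 mm²); Taking the first minus the rest: starting from the 11×22 cube (242.00 mm²), the 6×12 cube at (3, 10) lies inside it touching the edge (removes its full 72.00 mm²); the 18.5×9.5 cube at (12, 9) misses the remaining region (no effect) — area = 170.00 mm²; (rotated 20° about Z; rotation is an isometry so areas/perimeters/island counts are preserved). Checking containment: the cross-section at z = 5.8 is a subset of the cross-section at z = 1.6.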